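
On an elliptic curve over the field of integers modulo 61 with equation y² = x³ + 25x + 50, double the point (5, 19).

tangent at (5, 19): λ = (3·5² + 25)/(2·19) ≡ 39/38. 38⁻¹ ≡ 53 (mod 61) since 38·53 = 2014 ≡ 1, so λ ≡ 39·53 ≡ 54.
  x = λ² - 5 - 5 = 2916 - 10 ≡ 39; y = λ·(5 - 39) - 19 ≡ 36. → (39, 36)

(39, 36)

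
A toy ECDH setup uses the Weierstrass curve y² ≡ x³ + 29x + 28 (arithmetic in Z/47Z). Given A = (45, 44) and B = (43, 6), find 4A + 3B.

(33, 11)

First 4A:
Double-and-add on 4 = (100)₂. Start with A = (45, 44) for the leading 1-bit.
double: tangent at (45, 44): λ = (3·45² + 29)/(2·44) ≡ 41/41. 41⁻¹ ≡ 39 (mod 47), so λ ≡ 41·39 ≡ 1.
  x = λ² - 45 - 45 = 1 - 90 ≡ 5; y = λ·(45 - 5) - 44 ≡ 43. → (5, 43)
double: tangent at (5, 43): λ = (3·5² + 29)/(2·43) ≡ 10/39. 39⁻¹ ≡ 41 (mod 47), so λ ≡ 10·41 ≡ 34.
  x = λ² - 5 - 5 = 1156 - 10 ≡ 18; y = λ·(5 - 18) - 43 ≡ 32. → (18, 32)
4A = (18, 32).
Next 3B:
Repeated addition: build up to 3B.
2B: tangent at (43, 6): λ = (3·43² + 29)/(2·6) ≡ 30/12. 12⁻¹ ≡ 4 (mod 47) since 12·4 = 48 ≡ 1, so λ ≡ 30·4 ≡ 26.
  x = λ² - 43 - 43 = 676 - 86 ≡ 26; y = λ·(43 - 26) - 6 ≡ 13. → (26, 13)
3B: (26, 13) + (43, 6). λ = (6 - 13)/(43 - 26) ≡ 40/17 mod 47. 17⁻¹ ≡ 36 (mod 47), so λ ≡ 30.
  x = λ² - 26 - 43 = 900 - 69 ≡ 32; y = λ·(26 - 32) - 13 ≡ 42. → (32, 42)
3B = (32, 42).
Finally 4A + 3B:
(18, 32) + (32, 42). λ = (42 - 32)/(32 - 18) ≡ 10/14 mod 47. 14⁻¹ ≡ 37 (mod 47), so λ ≡ 41.
  x = λ² - 18 - 32 = 1681 - 50 ≡ 33; y = λ·(18 - 33) - 32 ≡ 11. → (33, 11)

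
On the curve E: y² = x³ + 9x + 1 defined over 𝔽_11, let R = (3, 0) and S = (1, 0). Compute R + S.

(7, 0)

(3, 0) + (1, 0). λ = (0 - 0)/(1 - 3) ≡ 0/9 mod 11. 9⁻¹ ≡ 5 (mod 11) since 9·5 = 45 ≡ 1, so λ ≡ 0.
  x = λ² - 3 - 1 = 0 - 4 ≡ 7; y = λ·(3 - 7) - 0 ≡ 0. → (7, 0)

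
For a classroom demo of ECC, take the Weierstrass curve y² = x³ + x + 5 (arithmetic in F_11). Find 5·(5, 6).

(0, 4)

Write G = (5, 6).
Double-and-add on 5 = (101)₂. Start with G = (5, 6) for the leading 1-bit.
double: tangent at (5, 6): λ = (3·5² + 1)/(2·6) ≡ 10/1. 1⁻¹ ≡ 1 (mod 11), so λ ≡ 10·1 ≡ 10.
  x = λ² - 5 - 5 = 100 - 10 ≡ 2; y = λ·(5 - 2) - 6 ≡ 2. → (2, 2)
double: tangent at (2, 2): λ = (3·2² + 1)/(2·2) ≡ 2/4. 4⁻¹ ≡ 3 (mod 11), so λ ≡ 2·3 ≡ 6.
  x = λ² - 2 - 2 = 36 - 4 ≡ 10; y = λ·(2 - 10) - 2 ≡ 5. → (10, 5)
add G: (10, 5) + (5, 6). λ = (6 - 5)/(5 - 10) ≡ 1/6 mod 11. 6⁻¹ ≡ 2 (mod 11) since 6·2 = 12 ≡ 1, so λ ≡ 2.
  x = λ² - 10 - 5 = 4 - 15 ≡ 0; y = λ·(10 - 0) - 5 ≡ 4. → (0, 4)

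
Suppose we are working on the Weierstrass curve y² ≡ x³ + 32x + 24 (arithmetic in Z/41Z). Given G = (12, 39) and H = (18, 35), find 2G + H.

(34, 20)

First 2G:
Repeated addition: build up to 2G.
2G: tangent at (12, 39): λ = (3·12² + 32)/(2·39) ≡ 13/37. 37⁻¹ ≡ 10 (mod 41), so λ ≡ 13·10 ≡ 7.
  x = λ² - 12 - 12 = 49 - 24 ≡ 25; y = λ·(12 - 25) - 39 ≡ 34. → (25, 34)
2G = (25, 34).
Finally 2G + H:
(25, 34) + (18, 35). λ = (35 - 34)/(18 - 25) ≡ 1/34 mod 41. 34⁻¹ ≡ 35 (mod 41) since 34·35 = 1190 ≡ 1, so λ ≡ 35.
  x = λ² - 25 - 18 = 1225 - 43 ≡ 34; y = λ·(25 - 34) - 34 ≡ 20. → (34, 20)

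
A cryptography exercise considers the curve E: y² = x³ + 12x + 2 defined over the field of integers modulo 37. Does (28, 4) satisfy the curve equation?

yes

y² = 4² ≡ 16; x³ + 12x + 2 = 22290 ≡ 16 (mod 37). 16 = 16.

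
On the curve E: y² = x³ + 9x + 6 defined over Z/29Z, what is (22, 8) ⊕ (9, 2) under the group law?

(14, 18)

(22, 8) + (9, 2). λ = (2 - 8)/(9 - 22) ≡ 23/16 mod 29. 16⁻¹ ≡ 20 (mod 29) since 16·20 = 320 ≡ 1, so λ ≡ 25.
  x = λ² - 22 - 9 = 625 - 31 ≡ 14; y = λ·(22 - 14) - 8 ≡ 18. → (14, 18)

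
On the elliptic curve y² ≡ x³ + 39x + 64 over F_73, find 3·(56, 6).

Write Q = (56, 6).
Repeated addition: build up to 3Q.
2Q: tangent at (56, 6): λ = (3·56² + 39)/(2·6) ≡ 30/12. 12⁻¹ ≡ 67 (mod 73), so λ ≡ 30·67 ≡ 39.
  x = λ² - 56 - 56 = 1521 - 112 ≡ 22; y = λ·(56 - 22) - 6 ≡ 6. → (22, 6)
3Q: (22, 6) + (56, 6). λ = (6 - 6)/(56 - 22) ≡ 0/34 mod 73. 34⁻¹ ≡ 58 (mod 73), so λ ≡ 0.
  x = λ² - 22 - 56 = 0 - 78 ≡ 68; y = λ·(22 - 68) - 6 ≡ 67. → (68, 67)

(68, 67)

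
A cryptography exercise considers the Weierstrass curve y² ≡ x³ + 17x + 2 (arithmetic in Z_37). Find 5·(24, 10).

(11, 15)

Write G = (24, 10).
Double-and-add on 5 = (101)₂. Start with G = (24, 10) for the leading 1-bit.
double: tangent at (24, 10): λ = (3·24² + 17)/(2·10) ≡ 6/20. 20⁻¹ ≡ 13 (mod 37), so λ ≡ 6·13 ≡ 4.
  x = λ² - 24 - 24 = 16 - 48 ≡ 5; y = λ·(24 - 5) - 10 ≡ 29. → (5, 29)
double: tangent at (5, 29): λ = (3·5² + 17)/(2·29) ≡ 18/21. 21⁻¹ ≡ 30 (mod 37) since 21·30 = 630 ≡ 1, so λ ≡ 18·30 ≡ 22.
  x = λ² - 5 - 5 = 484 - 10 ≡ 30; y = λ·(5 - 30) - 29 ≡ 13. → (30, 13)
add G: (30, 13) + (24, 10). λ = (10 - 13)/(24 - 30) ≡ 34/31 mod 37. 31⁻¹ ≡ 6 (mod 37) since 31·6 = 186 ≡ 1, so λ ≡ 19.
  x = λ² - 30 - 24 = 361 - 54 ≡ 11; y = λ·(30 - 11) - 13 ≡ 15. → (11, 15)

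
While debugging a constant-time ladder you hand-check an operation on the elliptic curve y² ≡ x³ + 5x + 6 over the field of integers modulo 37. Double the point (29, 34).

(20, 22)

tangent at (29, 34): λ = (3·29² + 5)/(2·34) ≡ 12/31. 31⁻¹ ≡ 6 (mod 37), so λ ≡ 12·6 ≡ 35.
  x = λ² - 29 - 29 = 1225 - 58 ≡ 20; y = λ·(29 - 20) - 34 ≡ 22. → (20, 22)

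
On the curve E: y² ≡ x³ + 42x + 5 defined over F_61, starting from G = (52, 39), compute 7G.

Repeated addition: build up to 7G.
2G: tangent at (52, 39): λ = (3·52² + 42)/(2·39) ≡ 41/17. 17⁻¹ ≡ 18 (mod 61), so λ ≡ 41·18 ≡ 6.
  x = λ² - 52 - 52 = 36 - 104 ≡ 54; y = λ·(52 - 54) - 39 ≡ 10. → (54, 10)
3G: (54, 10) + (52, 39). λ = (39 - 10)/(52 - 54) ≡ 29/59 mod 61. 59⁻¹ ≡ 30 (mod 61), so λ ≡ 16.
  x = λ² - 54 - 52 = 256 - 106 ≡ 28; y = λ·(54 - 28) - 10 ≡ 40. → (28, 40)
4G: (28, 40) + (52, 39). λ = (39 - 40)/(52 - 28) ≡ 60/24 mod 61. 24⁻¹ ≡ 28 (mod 61) since 24·28 = 672 ≡ 1, so λ ≡ 33.
  x = λ² - 28 - 52 = 1089 - 80 ≡ 33; y = λ·(28 - 33) - 40 ≡ 39. → (33, 39)
5G: (33, 39) + (52, 39). λ = (39 - 39)/(52 - 33) ≡ 0/19 mod 61. 19⁻¹ ≡ 45 (mod 61) since 19·45 = 855 ≡ 1, so λ ≡ 0.
  x = λ² - 33 - 52 = 0 - 85 ≡ 37; y = λ·(33 - 37) - 39 ≡ 22. → (37, 22)
6G: (37, 22) + (52, 39). λ = (39 - 22)/(52 - 37) ≡ 17/15 mod 61. 15⁻¹ ≡ 57 (mod 61) since 15·57 = 855 ≡ 1, so λ ≡ 54.
  x = λ² - 37 - 52 = 2916 - 89 ≡ 21; y = λ·(37 - 21) - 22 ≡ 49. → (21, 49)
7G: (21, 49) + (52, 39). λ = (39 - 49)/(52 - 21) ≡ 51/31 mod 61. 31⁻¹ ≡ 2 (mod 61), so λ ≡ 41.
  x = λ² - 21 - 52 = 1681 - 73 ≡ 22; y = λ·(21 - 22) - 49 ≡ 32. → (22, 32)

(22, 32)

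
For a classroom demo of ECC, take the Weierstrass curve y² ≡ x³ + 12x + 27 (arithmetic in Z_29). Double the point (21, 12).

tangent at (21, 12): λ = (3·21² + 12)/(2·12) ≡ 1/24. 24⁻¹ ≡ 23 (mod 29), so λ ≡ 1·23 ≡ 23.
  x = λ² - 21 - 21 = 529 - 42 ≡ 23; y = λ·(21 - 23) - 12 ≡ 0. → (23, 0)

(23, 0)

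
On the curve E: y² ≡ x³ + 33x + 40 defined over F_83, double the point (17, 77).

(30, 68)

tangent at (17, 77): λ = (3·17² + 33)/(2·77) ≡ 70/71. 71⁻¹ ≡ 76 (mod 83) since 71·76 = 5396 ≡ 1, so λ ≡ 70·76 ≡ 8.
  x = λ² - 17 - 17 = 64 - 34 ≡ 30; y = λ·(17 - 30) - 77 ≡ 68. → (30, 68)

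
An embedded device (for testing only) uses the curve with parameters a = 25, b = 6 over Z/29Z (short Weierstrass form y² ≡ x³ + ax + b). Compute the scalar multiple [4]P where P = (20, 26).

(2, 21)

Repeated addition: build up to 4P.
2P: tangent at (20, 26): λ = (3·20² + 25)/(2·26) ≡ 7/23. 23⁻¹ ≡ 24 (mod 29), so λ ≡ 7·24 ≡ 23.
  x = λ² - 20 - 20 = 529 - 40 ≡ 25; y = λ·(20 - 25) - 26 ≡ 4. → (25, 4)
3P: (25, 4) + (20, 26). λ = (26 - 4)/(20 - 25) ≡ 22/24 mod 29. 24⁻¹ ≡ 23 (mod 29), so λ ≡ 13.
  x = λ² - 25 - 20 = 169 - 45 ≡ 8; y = λ·(25 - 8) - 4 ≡ 14. → (8, 14)
4P: (8, 14) + (20, 26). λ = (26 - 14)/(20 - 8) ≡ 12/12 mod 29. 12⁻¹ ≡ 17 (mod 29), so λ ≡ 1.
  x = λ² - 8 - 20 = 1 - 28 ≡ 2; y = λ·(8 - 2) - 14 ≡ 21. → (2, 21)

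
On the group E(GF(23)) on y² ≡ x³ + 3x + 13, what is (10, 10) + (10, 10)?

tangent at (10, 10): λ = (3·10² + 3)/(2·10) ≡ 4/20. 20⁻¹ ≡ 15 (mod 23) since 20·15 = 300 ≡ 1, so λ ≡ 4·15 ≡ 14.
  x = λ² - 10 - 10 = 196 - 20 ≡ 15; y = λ·(10 - 15) - 10 ≡ 12. → (15, 12)

(15, 12)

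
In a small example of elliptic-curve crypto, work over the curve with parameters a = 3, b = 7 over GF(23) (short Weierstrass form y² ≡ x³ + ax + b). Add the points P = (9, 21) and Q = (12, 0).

(5, 20)

(9, 21) + (12, 0). λ = (0 - 21)/(12 - 9) ≡ 2/3 mod 23. 3⁻¹ ≡ 8 (mod 23) since 3·8 = 24 ≡ 1, so λ ≡ 16.
  x = λ² - 9 - 12 = 256 - 21 ≡ 5; y = λ·(9 - 5) - 21 ≡ 20. → (5, 20)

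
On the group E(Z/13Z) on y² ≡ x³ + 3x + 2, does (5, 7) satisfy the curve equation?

y² = 7² ≡ 10; x³ + 3x + 2 = 142 ≡ 12 (mod 13). 10 ≠ 12.

no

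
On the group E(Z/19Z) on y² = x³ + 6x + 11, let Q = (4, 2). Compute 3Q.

Repeated addition: build up to 3Q.
2Q: tangent at (4, 2): λ = (3·4² + 6)/(2·2) ≡ 16/4. 4⁻¹ ≡ 5 (mod 19), so λ ≡ 16·5 ≡ 4.
  x = λ² - 4 - 4 = 16 - 8 ≡ 8; y = λ·(4 - 8) - 2 ≡ 1. → (8, 1)
3Q: (8, 1) + (4, 2). λ = (2 - 1)/(4 - 8) ≡ 1/15 mod 19. 15⁻¹ ≡ 14 (mod 19), so λ ≡ 14.
  x = λ² - 8 - 4 = 196 - 12 ≡ 13; y = λ·(8 - 13) - 1 ≡ 5. → (13, 5)

(13, 5)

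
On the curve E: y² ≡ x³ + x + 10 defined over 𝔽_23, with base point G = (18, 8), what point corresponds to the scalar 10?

Double-and-add on 10 = (1010)₂. Start with G = (18, 8) for the leading 1-bit.
double: tangent at (18, 8): λ = (3·18² + 1)/(2·8) ≡ 7/16. 16⁻¹ ≡ 13 (mod 23) since 16·13 = 208 ≡ 1, so λ ≡ 7·13 ≡ 22.
  x = λ² - 18 - 18 = 484 - 36 ≡ 11; y = λ·(18 - 11) - 8 ≡ 8. → (11, 8)
double: tangent at (11, 8): λ = (3·11² + 1)/(2·8) ≡ 19/16. 16⁻¹ ≡ 13 (mod 23), so λ ≡ 19·13 ≡ 17.
  x = λ² - 11 - 11 = 289 - 22 ≡ 14; y = λ·(11 - 14) - 8 ≡ 10. → (14, 10)
add G: (14, 10) + (18, 8). λ = (8 - 10)/(18 - 14) ≡ 21/4 mod 23. 4⁻¹ ≡ 6 (mod 23), so λ ≡ 11.
  x = λ² - 14 - 18 = 121 - 32 ≡ 20; y = λ·(14 - 20) - 10 ≡ 16. → (20, 16)
double: tangent at (20, 16): λ = (3·20² + 1)/(2·16) ≡ 5/9. 9⁻¹ ≡ 18 (mod 23), so λ ≡ 5·18 ≡ 21.
  x = λ² - 20 - 20 = 441 - 40 ≡ 10; y = λ·(20 - 10) - 16 ≡ 10. → (10, 10)

(10, 10)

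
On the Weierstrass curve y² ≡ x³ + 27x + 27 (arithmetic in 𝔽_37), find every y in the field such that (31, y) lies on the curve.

x³ + 27x + 27 = 30655 ≡ 19 (mod 37).
19 is a non-residue mod 37; no y exists.

none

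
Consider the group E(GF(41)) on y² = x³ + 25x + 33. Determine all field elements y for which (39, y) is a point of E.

x³ + 25x + 33 = 60327 ≡ 16 (mod 41).
Square roots of 16 mod 41: 4 and 37 (since 4² = 16 ≡ 16).

4, 37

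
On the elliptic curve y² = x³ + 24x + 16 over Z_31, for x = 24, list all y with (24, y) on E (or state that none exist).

x³ + 24x + 16 = 14416 ≡ 1 (mod 31).
Square roots of 1 mod 31: 1 and 30 (since 1² = 1 ≡ 1).

1, 30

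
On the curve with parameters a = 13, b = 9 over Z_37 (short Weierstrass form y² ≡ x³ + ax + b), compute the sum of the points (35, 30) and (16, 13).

(32, 35)

(35, 30) + (16, 13). λ = (13 - 30)/(16 - 35) ≡ 20/18 mod 37. 18⁻¹ ≡ 35 (mod 37), so λ ≡ 34.
  x = λ² - 35 - 16 = 1156 - 51 ≡ 32; y = λ·(35 - 32) - 30 ≡ 35. → (32, 35)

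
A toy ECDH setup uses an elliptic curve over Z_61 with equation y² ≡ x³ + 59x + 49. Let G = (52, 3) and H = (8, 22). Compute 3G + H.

First 3G:
Repeated addition: build up to 3G.
2G: tangent at (52, 3): λ = (3·52² + 59)/(2·3) ≡ 58/6. 6⁻¹ ≡ 51 (mod 61), so λ ≡ 58·51 ≡ 30.
  x = λ² - 52 - 52 = 900 - 104 ≡ 3; y = λ·(52 - 3) - 3 ≡ 3. → (3, 3)
3G: (3, 3) + (52, 3). λ = (3 - 3)/(52 - 3) ≡ 0/49 mod 61. 49⁻¹ ≡ 5 (mod 61), so λ ≡ 0.
  x = λ² - 3 - 52 = 0 - 55 ≡ 6; y = λ·(3 - 6) - 3 ≡ 58. → (6, 58)
3G = (6, 58).
Finally 3G + H:
(6, 58) + (8, 22). λ = (22 - 58)/(8 - 6) ≡ 25/2 mod 61. 2⁻¹ ≡ 31 (mod 61), so λ ≡ 43.
  x = λ² - 6 - 8 = 1849 - 14 ≡ 5; y = λ·(6 - 5) - 58 ≡ 46. → (5, 46)

(5, 46)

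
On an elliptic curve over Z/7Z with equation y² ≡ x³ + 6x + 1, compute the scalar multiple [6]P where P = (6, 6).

O

Repeated addition: build up to 6P.
2P: tangent at (6, 6): λ = (3·6² + 6)/(2·6) ≡ 2/5. 5⁻¹ ≡ 3 (mod 7) since 5·3 = 15 ≡ 1, so λ ≡ 2·3 ≡ 6.
  x = λ² - 6 - 6 = 36 - 12 ≡ 3; y = λ·(6 - 3) - 6 ≡ 5. → (3, 5)
3P: (3, 5) + (6, 6). λ = (6 - 5)/(6 - 3) ≡ 1/3 mod 7. 3⁻¹ ≡ 5 (mod 7), so λ ≡ 5.
  x = λ² - 3 - 6 = 25 - 9 ≡ 2; y = λ·(3 - 2) - 5 ≡ 0. → (2, 0)
4P: (2, 0) + (6, 6). λ = (6 - 0)/(6 - 2) ≡ 6/4 mod 7. 4⁻¹ ≡ 2 (mod 7), so λ ≡ 5.
  x = λ² - 2 - 6 = 25 - 8 ≡ 3; y = λ·(2 - 3) - 0 ≡ 2. → (3, 2)
5P: (3, 2) + (6, 6). λ = (6 - 2)/(6 - 3) ≡ 4/3 mod 7. 3⁻¹ ≡ 5 (mod 7), so λ ≡ 6.
  x = λ² - 3 - 6 = 36 - 9 ≡ 6; y = λ·(3 - 6) - 2 ≡ 1. → (6, 1)
6P: (6, 1) + (6, 6): same x and y₁ ≡ -y₂, so the sum is O.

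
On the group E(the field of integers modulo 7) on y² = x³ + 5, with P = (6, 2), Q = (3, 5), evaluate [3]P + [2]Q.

(6, 5)

First 3P:
Repeated addition: build up to 3P.
2P: tangent at (6, 2): λ = (3·6² + 0)/(2·2) ≡ 3/4. 4⁻¹ ≡ 2 (mod 7), so λ ≡ 3·2 ≡ 6.
  x = λ² - 6 - 6 = 36 - 12 ≡ 3; y = λ·(6 - 3) - 2 ≡ 2. → (3, 2)
3P: (3, 2) + (6, 2). λ = (2 - 2)/(6 - 3) ≡ 0/3 mod 7. 3⁻¹ ≡ 5 (mod 7) since 3·5 = 15 ≡ 1, so λ ≡ 0.
  x = λ² - 3 - 6 = 0 - 9 ≡ 5; y = λ·(3 - 5) - 2 ≡ 5. → (5, 5)
3P = (5, 5).
Next 2Q:
Repeated addition: build up to 2Q.
2Q: tangent at (3, 5): λ = (3·3² + 0)/(2·5) ≡ 6/3. 3⁻¹ ≡ 5 (mod 7), so λ ≡ 6·5 ≡ 2.
  x = λ² - 3 - 3 = 4 - 6 ≡ 5; y = λ·(3 - 5) - 5 ≡ 5. → (5, 5)
2Q = (5, 5).
Finally 3P + 2Q:
tangent at (5, 5): λ = (3·5² + 0)/(2·5) ≡ 5/3. 3⁻¹ ≡ 5 (mod 7), so λ ≡ 5·5 ≡ 4.
  x = λ² - 5 - 5 = 16 - 10 ≡ 6; y = λ·(5 - 6) - 5 ≡ 5. → (6, 5)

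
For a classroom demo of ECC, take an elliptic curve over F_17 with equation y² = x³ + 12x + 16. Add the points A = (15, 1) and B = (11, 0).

(7, 1)

(15, 1) + (11, 0). λ = (0 - 1)/(11 - 15) ≡ 16/13 mod 17. 13⁻¹ ≡ 4 (mod 17), so λ ≡ 13.
  x = λ² - 15 - 11 = 169 - 26 ≡ 7; y = λ·(15 - 7) - 1 ≡ 1. → (7, 1)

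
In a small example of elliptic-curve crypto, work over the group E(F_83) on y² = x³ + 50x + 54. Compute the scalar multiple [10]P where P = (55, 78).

Double-and-add on 10 = (1010)₂. Start with P = (55, 78) for the leading 1-bit.
double: tangent at (55, 78): λ = (3·55² + 50)/(2·78) ≡ 78/73. 73⁻¹ ≡ 58 (mod 83), so λ ≡ 78·58 ≡ 42.
  x = λ² - 55 - 55 = 1764 - 110 ≡ 77; y = λ·(55 - 77) - 78 ≡ 77. → (77, 77)
double: tangent at (77, 77): λ = (3·77² + 50)/(2·77) ≡ 75/71. 71⁻¹ ≡ 76 (mod 83), so λ ≡ 75·76 ≡ 56.
  x = λ² - 77 - 77 = 3136 - 154 ≡ 77; y = λ·(77 - 77) - 77 ≡ 6. → (77, 6)
add P: (77, 6) + (55, 78). λ = (78 - 6)/(55 - 77) ≡ 72/61 mod 83. 61⁻¹ ≡ 49 (mod 83), so λ ≡ 42.
  x = λ² - 77 - 55 = 1764 - 132 ≡ 55; y = λ·(77 - 55) - 6 ≡ 5. → (55, 5)
double: tangent at (55, 5): λ = (3·55² + 50)/(2·5) ≡ 78/10. 10⁻¹ ≡ 25 (mod 83) since 10·25 = 250 ≡ 1, so λ ≡ 78·25 ≡ 41.
  x = λ² - 55 - 55 = 1681 - 110 ≡ 77; y = λ·(55 - 77) - 5 ≡ 6. → (77, 6)

(77, 6)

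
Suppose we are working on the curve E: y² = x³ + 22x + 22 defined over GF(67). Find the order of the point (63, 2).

2P: tangent at (63, 2): λ = (3·63² + 22)/(2·2) ≡ 3/4. 4⁻¹ ≡ 17 (mod 67) since 4·17 = 68 ≡ 1, so λ ≡ 3·17 ≡ 51.
  x = λ² - 63 - 63 = 2601 - 126 ≡ 63; y = λ·(63 - 63) - 2 ≡ 65. → (63, 65)
3P: (63, 65) + (63, 2): same x and y₁ ≡ -y₂, so the sum is ∞.
3P = ∞, so the order is 3.

3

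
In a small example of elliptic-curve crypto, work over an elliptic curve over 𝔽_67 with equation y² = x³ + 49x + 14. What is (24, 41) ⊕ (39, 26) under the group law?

(5, 7)

(24, 41) + (39, 26). λ = (26 - 41)/(39 - 24) ≡ 52/15 mod 67. 15⁻¹ ≡ 9 (mod 67) since 15·9 = 135 ≡ 1, so λ ≡ 66.
  x = λ² - 24 - 39 = 4356 - 63 ≡ 5; y = λ·(24 - 5) - 41 ≡ 7. → (5, 7)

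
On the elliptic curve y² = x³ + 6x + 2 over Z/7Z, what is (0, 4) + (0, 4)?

(1, 4)

tangent at (0, 4): λ = (3·0² + 6)/(2·4) ≡ 6/1. 1⁻¹ ≡ 1 (mod 7), so λ ≡ 6·1 ≡ 6.
  x = λ² - 0 - 0 = 36 - 0 ≡ 1; y = λ·(0 - 1) - 4 ≡ 4. → (1, 4)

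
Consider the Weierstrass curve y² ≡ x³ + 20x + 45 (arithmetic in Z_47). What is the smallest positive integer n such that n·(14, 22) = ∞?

12

2P: tangent at (14, 22): λ = (3·14² + 20)/(2·22) ≡ 44/44. 44⁻¹ ≡ 31 (mod 47), so λ ≡ 44·31 ≡ 1.
  x = λ² - 14 - 14 = 1 - 28 ≡ 20; y = λ·(14 - 20) - 22 ≡ 19. → (20, 19)
3P: (20, 19) + (14, 22). λ = (22 - 19)/(14 - 20) ≡ 3/41 mod 47. 41⁻¹ ≡ 39 (mod 47) since 41·39 = 1599 ≡ 1, so λ ≡ 23.
  x = λ² - 20 - 14 = 529 - 34 ≡ 25; y = λ·(20 - 25) - 19 ≡ 7. → (25, 7)
4P: (25, 7) + (14, 22). λ = (22 - 7)/(14 - 25) ≡ 15/36 mod 47. 36⁻¹ ≡ 17 (mod 47), so λ ≡ 20.
  x = λ² - 25 - 14 = 400 - 39 ≡ 32; y = λ·(25 - 32) - 7 ≡ 41. → (32, 41)
5P: (32, 41) + (14, 22). λ = (22 - 41)/(14 - 32) ≡ 28/29 mod 47. 29⁻¹ ≡ 13 (mod 47) since 29·13 = 377 ≡ 1, so λ ≡ 35.
  x = λ² - 32 - 14 = 1225 - 46 ≡ 4; y = λ·(32 - 4) - 41 ≡ 46. → (4, 46)
6P: (4, 46) + (14, 22). λ = (22 - 46)/(14 - 4) ≡ 23/10 mod 47. 10⁻¹ ≡ 33 (mod 47) since 10·33 = 330 ≡ 1, so λ ≡ 7.
  x = λ² - 4 - 14 = 49 - 18 ≡ 31; y = λ·(4 - 31) - 46 ≡ 0. → (31, 0)
7P: (31, 0) + (14, 22). λ = (22 - 0)/(14 - 31) ≡ 22/30 mod 47. 30⁻¹ ≡ 11 (mod 47), so λ ≡ 7.
  x = λ² - 31 - 14 = 49 - 45 ≡ 4; y = λ·(31 - 4) - 0 ≡ 1. → (4, 1)
8P: (4, 1) + (14, 22). λ = (22 - 1)/(14 - 4) ≡ 21/10 mod 47. 10⁻¹ ≡ 33 (mod 47) since 10·33 = 330 ≡ 1, so λ ≡ 35.
  x = λ² - 4 - 14 = 1225 - 18 ≡ 32; y = λ·(4 - 32) - 1 ≡ 6. → (32, 6)
9P: (32, 6) + (14, 22). λ = (22 - 6)/(14 - 32) ≡ 16/29 mod 47. 29⁻¹ ≡ 13 (mod 47), so λ ≡ 20.
  x = λ² - 32 - 14 = 400 - 46 ≡ 25; y = λ·(32 - 25) - 6 ≡ 40. → (25, 40)
10P: (25, 40) + (14, 22). λ = (22 - 40)/(14 - 25) ≡ 29/36 mod 47. 36⁻¹ ≡ 17 (mod 47), so λ ≡ 23.
  x = λ² - 25 - 14 = 529 - 39 ≡ 20; y = λ·(25 - 20) - 40 ≡ 28. → (20, 28)
11P: (20, 28) + (14, 22). λ = (22 - 28)/(14 - 20) ≡ 41/41 mod 47. 41⁻¹ ≡ 39 (mod 47), so λ ≡ 1.
  x = λ² - 20 - 14 = 1 - 34 ≡ 14; y = λ·(20 - 14) - 28 ≡ 25. → (14, 25)
12P: (14, 25) + (14, 22): same x and y₁ ≡ -y₂, so the sum is ∞.
12P = ∞, so the order is 12.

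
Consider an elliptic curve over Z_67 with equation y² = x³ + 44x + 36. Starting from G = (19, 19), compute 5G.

Double-and-add on 5 = (101)₂. Start with G = (19, 19) for the leading 1-bit.
double: tangent at (19, 19): λ = (3·19² + 44)/(2·19) ≡ 55/38. 38⁻¹ ≡ 30 (mod 67), so λ ≡ 55·30 ≡ 42.
  x = λ² - 19 - 19 = 1764 - 38 ≡ 51; y = λ·(19 - 51) - 19 ≡ 44. → (51, 44)
double: tangent at (51, 44): λ = (3·51² + 44)/(2·44) ≡ 8/21. 21⁻¹ ≡ 16 (mod 67), so λ ≡ 8·16 ≡ 61.
  x = λ² - 51 - 51 = 3721 - 102 ≡ 1; y = λ·(51 - 1) - 44 ≡ 58. → (1, 58)
add G: (1, 58) + (19, 19). λ = (19 - 58)/(19 - 1) ≡ 28/18 mod 67. 18⁻¹ ≡ 41 (mod 67), so λ ≡ 9.
  x = λ² - 1 - 19 = 81 - 20 ≡ 61; y = λ·(1 - 61) - 58 ≡ 5. → (61, 5)

(61, 5)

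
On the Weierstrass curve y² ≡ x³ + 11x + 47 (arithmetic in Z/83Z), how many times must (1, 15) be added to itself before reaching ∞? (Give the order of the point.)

2P: tangent at (1, 15): λ = (3·1² + 11)/(2·15) ≡ 14/30. 30⁻¹ ≡ 36 (mod 83) since 30·36 = 1080 ≡ 1, so λ ≡ 14·36 ≡ 6.
  x = λ² - 1 - 1 = 36 - 2 ≡ 34; y = λ·(1 - 34) - 15 ≡ 36. → (34, 36)
3P: (34, 36) + (1, 15). λ = (15 - 36)/(1 - 34) ≡ 62/50 mod 83. 50⁻¹ ≡ 5 (mod 83), so λ ≡ 61.
  x = λ² - 34 - 1 = 3721 - 35 ≡ 34; y = λ·(34 - 34) - 36 ≡ 47. → (34, 47)
4P: (34, 47) + (1, 15). λ = (15 - 47)/(1 - 34) ≡ 51/50 mod 83. 50⁻¹ ≡ 5 (mod 83) since 50·5 = 250 ≡ 1, so λ ≡ 6.
  x = λ² - 34 - 1 = 36 - 35 ≡ 1; y = λ·(34 - 1) - 47 ≡ 68. → (1, 68)
5P: (1, 68) + (1, 15): same x and y₁ ≡ -y₂, so the sum is ∞.
5P = ∞, so the order is 5.

5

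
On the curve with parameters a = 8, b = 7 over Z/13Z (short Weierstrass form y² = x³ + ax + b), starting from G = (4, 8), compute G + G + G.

Repeated addition: build up to 3G.
2G: tangent at (4, 8): λ = (3·4² + 8)/(2·8) ≡ 4/3. 3⁻¹ ≡ 9 (mod 13), so λ ≡ 4·9 ≡ 10.
  x = λ² - 4 - 4 = 100 - 8 ≡ 1; y = λ·(4 - 1) - 8 ≡ 9. → (1, 9)
3G: (1, 9) + (4, 8). λ = (8 - 9)/(4 - 1) ≡ 12/3 mod 13. 3⁻¹ ≡ 9 (mod 13), so λ ≡ 4.
  x = λ² - 1 - 4 = 16 - 5 ≡ 11; y = λ·(1 - 11) - 9 ≡ 3. → (11, 3)

(11, 3)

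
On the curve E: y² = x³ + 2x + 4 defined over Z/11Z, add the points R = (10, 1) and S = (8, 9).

(9, 6)

(10, 1) + (8, 9). λ = (9 - 1)/(8 - 10) ≡ 8/9 mod 11. 9⁻¹ ≡ 5 (mod 11) since 9·5 = 45 ≡ 1, so λ ≡ 7.
  x = λ² - 10 - 8 = 49 - 18 ≡ 9; y = λ·(10 - 9) - 1 ≡ 6. → (9, 6)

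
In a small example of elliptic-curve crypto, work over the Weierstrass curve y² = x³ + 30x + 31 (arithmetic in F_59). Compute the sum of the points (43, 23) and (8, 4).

(37, 46)

(43, 23) + (8, 4). λ = (4 - 23)/(8 - 43) ≡ 40/24 mod 59. 24⁻¹ ≡ 32 (mod 59), so λ ≡ 41.
  x = λ² - 43 - 8 = 1681 - 51 ≡ 37; y = λ·(43 - 37) - 23 ≡ 46. → (37, 46)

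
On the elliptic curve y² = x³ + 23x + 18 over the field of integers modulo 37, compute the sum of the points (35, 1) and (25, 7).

(35, 1) + (25, 7). λ = (7 - 1)/(25 - 35) ≡ 6/27 mod 37. 27⁻¹ ≡ 11 (mod 37) since 27·11 = 297 ≡ 1, so λ ≡ 29.
  x = λ² - 35 - 25 = 841 - 60 ≡ 4; y = λ·(35 - 4) - 1 ≡ 10. → (4, 10)

(4, 10)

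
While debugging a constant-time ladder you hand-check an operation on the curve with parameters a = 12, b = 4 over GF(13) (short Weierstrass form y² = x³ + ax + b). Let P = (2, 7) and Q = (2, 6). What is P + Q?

O

The two points share x = 2 and their y-coordinates satisfy 7 + 6 ≡ 0 (mod 13), so they are inverses. Their sum is O.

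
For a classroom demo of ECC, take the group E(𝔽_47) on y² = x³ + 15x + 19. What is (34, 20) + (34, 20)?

(15, 0)

tangent at (34, 20): λ = (3·34² + 15)/(2·20) ≡ 5/40. 40⁻¹ ≡ 20 (mod 47), so λ ≡ 5·20 ≡ 6.
  x = λ² - 34 - 34 = 36 - 68 ≡ 15; y = λ·(34 - 15) - 20 ≡ 0. → (15, 0)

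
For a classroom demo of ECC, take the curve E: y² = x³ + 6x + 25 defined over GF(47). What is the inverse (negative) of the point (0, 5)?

-(0, 5) = (0, -5 mod 47) = (0, 42).

(0, 42)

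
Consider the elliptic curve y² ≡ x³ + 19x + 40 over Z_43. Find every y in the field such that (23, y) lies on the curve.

x³ + 19x + 40 = 12644 ≡ 2 (mod 43).
2 is a non-residue mod 43; no y exists.

none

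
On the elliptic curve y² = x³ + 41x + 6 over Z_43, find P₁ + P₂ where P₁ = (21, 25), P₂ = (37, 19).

(21, 25) + (37, 19). λ = (19 - 25)/(37 - 21) ≡ 37/16 mod 43. 16⁻¹ ≡ 35 (mod 43), so λ ≡ 5.
  x = λ² - 21 - 37 = 25 - 58 ≡ 10; y = λ·(21 - 10) - 25 ≡ 30. → (10, 30)

(10, 30)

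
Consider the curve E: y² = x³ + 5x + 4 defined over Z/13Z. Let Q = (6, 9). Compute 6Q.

Repeated addition: build up to 6Q.
2Q: tangent at (6, 9): λ = (3·6² + 5)/(2·9) ≡ 9/5. 5⁻¹ ≡ 8 (mod 13), so λ ≡ 9·8 ≡ 7.
  x = λ² - 6 - 6 = 49 - 12 ≡ 11; y = λ·(6 - 11) - 9 ≡ 8. → (11, 8)
3Q: (11, 8) + (6, 9). λ = (9 - 8)/(6 - 11) ≡ 1/8 mod 13. 8⁻¹ ≡ 5 (mod 13) since 8·5 = 40 ≡ 1, so λ ≡ 5.
  x = λ² - 11 - 6 = 25 - 17 ≡ 8; y = λ·(11 - 8) - 8 ≡ 7. → (8, 7)
4Q: (8, 7) + (6, 9). λ = (9 - 7)/(6 - 8) ≡ 2/11 mod 13. 11⁻¹ ≡ 6 (mod 13), so λ ≡ 12.
  x = λ² - 8 - 6 = 144 - 14 ≡ 0; y = λ·(8 - 0) - 7 ≡ 11. → (0, 11)
5Q: (0, 11) + (6, 9). λ = (9 - 11)/(6 - 0) ≡ 11/6 mod 13. 6⁻¹ ≡ 11 (mod 13) since 6·11 = 66 ≡ 1, so λ ≡ 4.
  x = λ² - 0 - 6 = 16 - 6 ≡ 10; y = λ·(0 - 10) - 11 ≡ 1. → (10, 1)
6Q: (10, 1) + (6, 9). λ = (9 - 1)/(6 - 10) ≡ 8/9 mod 13. 9⁻¹ ≡ 3 (mod 13) since 9·3 = 27 ≡ 1, so λ ≡ 11.
  x = λ² - 10 - 6 = 121 - 16 ≡ 1; y = λ·(10 - 1) - 1 ≡ 7. → (1, 7)

(1, 7)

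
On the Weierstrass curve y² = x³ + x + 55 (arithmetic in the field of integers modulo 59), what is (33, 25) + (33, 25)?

(9, 12)

tangent at (33, 25): λ = (3·33² + 1)/(2·25) ≡ 23/50. 50⁻¹ ≡ 13 (mod 59) since 50·13 = 650 ≡ 1, so λ ≡ 23·13 ≡ 4.
  x = λ² - 33 - 33 = 16 - 66 ≡ 9; y = λ·(33 - 9) - 25 ≡ 12. → (9, 12)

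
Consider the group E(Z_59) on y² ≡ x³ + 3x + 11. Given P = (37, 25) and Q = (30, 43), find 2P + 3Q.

(13, 51)

First 2P:
Repeated addition: build up to 2P.
2P: tangent at (37, 25): λ = (3·37² + 3)/(2·25) ≡ 39/50. 50⁻¹ ≡ 13 (mod 59), so λ ≡ 39·13 ≡ 35.
  x = λ² - 37 - 37 = 1225 - 74 ≡ 30; y = λ·(37 - 30) - 25 ≡ 43. → (30, 43)
2P = (30, 43).
Next 3Q:
Repeated addition: build up to 3Q.
2Q: tangent at (30, 43): λ = (3·30² + 3)/(2·43) ≡ 48/27. 27⁻¹ ≡ 35 (mod 59) since 27·35 = 945 ≡ 1, so λ ≡ 48·35 ≡ 28.
  x = λ² - 30 - 30 = 784 - 60 ≡ 16; y = λ·(30 - 16) - 43 ≡ 54. → (16, 54)
3Q: (16, 54) + (30, 43). λ = (43 - 54)/(30 - 16) ≡ 48/14 mod 59. 14⁻¹ ≡ 38 (mod 59), so λ ≡ 54.
  x = λ² - 16 - 30 = 2916 - 46 ≡ 38; y = λ·(16 - 38) - 54 ≡ 56. → (38, 56)
3Q = (38, 56).
Finally 2P + 3Q:
(30, 43) + (38, 56). λ = (56 - 43)/(38 - 30) ≡ 13/8 mod 59. 8⁻¹ ≡ 37 (mod 59), so λ ≡ 9.
  x = λ² - 30 - 38 = 81 - 68 ≡ 13; y = λ·(30 - 13) - 43 ≡ 51. → (13, 51)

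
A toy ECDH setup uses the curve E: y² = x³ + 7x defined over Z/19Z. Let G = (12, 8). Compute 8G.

(17, 4)

Double-and-add on 8 = (1000)₂. Start with G = (12, 8) for the leading 1-bit.
double: tangent at (12, 8): λ = (3·12² + 7)/(2·8) ≡ 2/16. 16⁻¹ ≡ 6 (mod 19), so λ ≡ 2·6 ≡ 12.
  x = λ² - 12 - 12 = 144 - 24 ≡ 6; y = λ·(12 - 6) - 8 ≡ 7. → (6, 7)
double: tangent at (6, 7): λ = (3·6² + 7)/(2·7) ≡ 1/14. 14⁻¹ ≡ 15 (mod 19) since 14·15 = 210 ≡ 1, so λ ≡ 1·15 ≡ 15.
  x = λ² - 6 - 6 = 225 - 12 ≡ 4; y = λ·(6 - 4) - 7 ≡ 4. → (4, 4)
double: tangent at (4, 4): λ = (3·4² + 7)/(2·4) ≡ 17/8. 8⁻¹ ≡ 12 (mod 19) since 8·12 = 96 ≡ 1, so λ ≡ 17·12 ≡ 14.
  x = λ² - 4 - 4 = 196 - 8 ≡ 17; y = λ·(4 - 17) - 4 ≡ 4. → (17, 4)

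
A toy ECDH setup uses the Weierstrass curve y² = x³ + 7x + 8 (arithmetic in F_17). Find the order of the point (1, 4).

2P: tangent at (1, 4): λ = (3·1² + 7)/(2·4) ≡ 10/8. 8⁻¹ ≡ 15 (mod 17), so λ ≡ 10·15 ≡ 14.
  x = λ² - 1 - 1 = 196 - 2 ≡ 7; y = λ·(1 - 7) - 4 ≡ 14. → (7, 14)
3P: (7, 14) + (1, 4). λ = (4 - 14)/(1 - 7) ≡ 7/11 mod 17. 11⁻¹ ≡ 14 (mod 17), so λ ≡ 13.
  x = λ² - 7 - 1 = 169 - 8 ≡ 8; y = λ·(7 - 8) - 14 ≡ 7. → (8, 7)
4P: (8, 7) + (1, 4). λ = (4 - 7)/(1 - 8) ≡ 14/10 mod 17. 10⁻¹ ≡ 12 (mod 17), so λ ≡ 15.
  x = λ² - 8 - 1 = 225 - 9 ≡ 12; y = λ·(8 - 12) - 7 ≡ 1. → (12, 1)
5P: (12, 1) + (1, 4). λ = (4 - 1)/(1 - 12) ≡ 3/6 mod 17. 6⁻¹ ≡ 3 (mod 17) since 6·3 = 18 ≡ 1, so λ ≡ 9.
  x = λ² - 12 - 1 = 81 - 13 ≡ 0; y = λ·(12 - 0) - 1 ≡ 5. → (0, 5)
6P: (0, 5) + (1, 4). λ = (4 - 5)/(1 - 0) ≡ 16/1 mod 17. 1⁻¹ ≡ 1 (mod 17) since 1·1 = 1 ≡ 1, so λ ≡ 16.
  x = λ² - 0 - 1 = 256 - 1 ≡ 0; y = λ·(0 - 0) - 5 ≡ 12. → (0, 12)
7P: (0, 12) + (1, 4). λ = (4 - 12)/(1 - 0) ≡ 9/1 mod 17. 1⁻¹ ≡ 1 (mod 17), so λ ≡ 9.
  x = λ² - 0 - 1 = 81 - 1 ≡ 12; y = λ·(0 - 12) - 12 ≡ 16. → (12, 16)
8P: (12, 16) + (1, 4). λ = (4 - 16)/(1 - 12) ≡ 5/6 mod 17. 6⁻¹ ≡ 3 (mod 17) since 6·3 = 18 ≡ 1, so λ ≡ 15.
  x = λ² - 12 - 1 = 225 - 13 ≡ 8; y = λ·(12 - 8) - 16 ≡ 10. → (8, 10)
9P: (8, 10) + (1, 4). λ = (4 - 10)/(1 - 8) ≡ 11/10 mod 17. 10⁻¹ ≡ 12 (mod 17), so λ ≡ 13.
  x = λ² - 8 - 1 = 169 - 9 ≡ 7; y = λ·(8 - 7) - 10 ≡ 3. → (7, 3)
10P: (7, 3) + (1, 4). λ = (4 - 3)/(1 - 7) ≡ 1/11 mod 17. 11⁻¹ ≡ 14 (mod 17) since 11·14 = 154 ≡ 1, so λ ≡ 14.
  x = λ² - 7 - 1 = 196 - 8 ≡ 1; y = λ·(7 - 1) - 3 ≡ 13. → (1, 13)
11P: (1, 13) + (1, 4): same x and y₁ ≡ -y₂, so the sum is the point at infinity.
11P = the point at infinity, so the order is 11.

11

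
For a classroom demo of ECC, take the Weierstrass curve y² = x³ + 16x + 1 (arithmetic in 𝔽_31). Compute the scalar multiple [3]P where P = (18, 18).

Repeated addition: build up to 3P.
2P: tangent at (18, 18): λ = (3·18² + 16)/(2·18) ≡ 27/5. 5⁻¹ ≡ 25 (mod 31), so λ ≡ 27·25 ≡ 24.
  x = λ² - 18 - 18 = 576 - 36 ≡ 13; y = λ·(18 - 13) - 18 ≡ 9. → (13, 9)
3P: (13, 9) + (18, 18). λ = (18 - 9)/(18 - 13) ≡ 9/5 mod 31. 5⁻¹ ≡ 25 (mod 31), so λ ≡ 8.
  x = λ² - 13 - 18 = 64 - 31 ≡ 2; y = λ·(13 - 2) - 9 ≡ 17. → (2, 17)

(2, 17)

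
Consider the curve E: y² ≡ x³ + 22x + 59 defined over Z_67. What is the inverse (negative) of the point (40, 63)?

-(40, 63) = (40, -63 mod 67) = (40, 4).

(40, 4)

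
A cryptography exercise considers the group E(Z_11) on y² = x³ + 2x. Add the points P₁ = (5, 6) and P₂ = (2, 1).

(5, 6) + (2, 1). λ = (1 - 6)/(2 - 5) ≡ 6/8 mod 11. 8⁻¹ ≡ 7 (mod 11), so λ ≡ 9.
  x = λ² - 5 - 2 = 81 - 7 ≡ 8; y = λ·(5 - 8) - 6 ≡ 0. → (8, 0)

(8, 0)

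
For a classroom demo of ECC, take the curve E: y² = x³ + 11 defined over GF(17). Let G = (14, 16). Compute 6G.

Repeated addition: build up to 6G.
2G: tangent at (14, 16): λ = (3·14² + 0)/(2·16) ≡ 10/15. 15⁻¹ ≡ 8 (mod 17), so λ ≡ 10·8 ≡ 12.
  x = λ² - 14 - 14 = 144 - 28 ≡ 14; y = λ·(14 - 14) - 16 ≡ 1. → (14, 1)
3G: (14, 1) + (14, 16): same x and y₁ ≡ -y₂, so the sum is ∞.
4G: ∞ + (14, 16) = (14, 16) (identity).
5G: tangent at (14, 16): λ = (3·14² + 0)/(2·16) ≡ 10/15. 15⁻¹ ≡ 8 (mod 17) since 15·8 = 120 ≡ 1, so λ ≡ 10·8 ≡ 12.
  x = λ² - 14 - 14 = 144 - 28 ≡ 14; y = λ·(14 - 14) - 16 ≡ 1. → (14, 1)
6G: (14, 1) + (14, 16): same x and y₁ ≡ -y₂, so the sum is ∞.

O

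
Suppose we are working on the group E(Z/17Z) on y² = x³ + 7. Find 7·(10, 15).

Write G = (10, 15).
Repeated addition: build up to 7G.
2G: tangent at (10, 15): λ = (3·10² + 0)/(2·15) ≡ 11/13. 13⁻¹ ≡ 4 (mod 17), so λ ≡ 11·4 ≡ 10.
  x = λ² - 10 - 10 = 100 - 20 ≡ 12; y = λ·(10 - 12) - 15 ≡ 16. → (12, 16)
3G: (12, 16) + (10, 15). λ = (15 - 16)/(10 - 12) ≡ 16/15 mod 17. 15⁻¹ ≡ 8 (mod 17) since 15·8 = 120 ≡ 1, so λ ≡ 9.
  x = λ² - 12 - 10 = 81 - 22 ≡ 8; y = λ·(12 - 8) - 16 ≡ 3. → (8, 3)
4G: (8, 3) + (10, 15). λ = (15 - 3)/(10 - 8) ≡ 12/2 mod 17. 2⁻¹ ≡ 9 (mod 17), so λ ≡ 6.
  x = λ² - 8 - 10 = 36 - 18 ≡ 1; y = λ·(8 - 1) - 3 ≡ 5. → (1, 5)
5G: (1, 5) + (10, 15). λ = (15 - 5)/(10 - 1) ≡ 10/9 mod 17. 9⁻¹ ≡ 2 (mod 17), so λ ≡ 3.
  x = λ² - 1 - 10 = 9 - 11 ≡ 15; y = λ·(1 - 15) - 5 ≡ 4. → (15, 4)
6G: (15, 4) + (10, 15). λ = (15 - 4)/(10 - 15) ≡ 11/12 mod 17. 12⁻¹ ≡ 10 (mod 17) since 12·10 = 120 ≡ 1, so λ ≡ 8.
  x = λ² - 15 - 10 = 64 - 25 ≡ 5; y = λ·(15 - 5) - 4 ≡ 8. → (5, 8)
7G: (5, 8) + (10, 15). λ = (15 - 8)/(10 - 5) ≡ 7/5 mod 17. 5⁻¹ ≡ 7 (mod 17) since 5·7 = 35 ≡ 1, so λ ≡ 15.
  x = λ² - 5 - 10 = 225 - 15 ≡ 6; y = λ·(5 - 6) - 8 ≡ 11. → (6, 11)

(6, 11)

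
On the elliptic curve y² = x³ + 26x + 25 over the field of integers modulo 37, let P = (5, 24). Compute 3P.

(2, 23)

Repeated addition: build up to 3P.
2P: tangent at (5, 24): λ = (3·5² + 26)/(2·24) ≡ 27/11. 11⁻¹ ≡ 27 (mod 37), so λ ≡ 27·27 ≡ 26.
  x = λ² - 5 - 5 = 676 - 10 ≡ 0; y = λ·(5 - 0) - 24 ≡ 32. → (0, 32)
3P: (0, 32) + (5, 24). λ = (24 - 32)/(5 - 0) ≡ 29/5 mod 37. 5⁻¹ ≡ 15 (mod 37), so λ ≡ 28.
  x = λ² - 0 - 5 = 784 - 5 ≡ 2; y = λ·(0 - 2) - 32 ≡ 23. → (2, 23)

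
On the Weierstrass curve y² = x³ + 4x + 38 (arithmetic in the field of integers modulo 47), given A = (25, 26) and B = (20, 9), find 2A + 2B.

First 2A:
Repeated addition: build up to 2A.
2A: tangent at (25, 26): λ = (3·25² + 4)/(2·26) ≡ 46/5. 5⁻¹ ≡ 19 (mod 47), so λ ≡ 46·19 ≡ 28.
  x = λ² - 25 - 25 = 784 - 50 ≡ 29; y = λ·(25 - 29) - 26 ≡ 3. → (29, 3)
2A = (29, 3).
Next 2B:
Repeated addition: build up to 2B.
2B: tangent at (20, 9): λ = (3·20² + 4)/(2·9) ≡ 29/18. 18⁻¹ ≡ 34 (mod 47) since 18·34 = 612 ≡ 1, so λ ≡ 29·34 ≡ 46.
  x = λ² - 20 - 20 = 2116 - 40 ≡ 8; y = λ·(20 - 8) - 9 ≡ 26. → (8, 26)
2B = (8, 26).
Finally 2A + 2B:
(29, 3) + (8, 26). λ = (26 - 3)/(8 - 29) ≡ 23/26 mod 47. 26⁻¹ ≡ 38 (mod 47), so λ ≡ 28.
  x = λ² - 29 - 8 = 784 - 37 ≡ 42; y = λ·(29 - 42) - 3 ≡ 9. → (42, 9)

(42, 9)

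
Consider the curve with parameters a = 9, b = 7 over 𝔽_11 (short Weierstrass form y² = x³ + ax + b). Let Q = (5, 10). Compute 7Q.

(5, 10)

Repeated addition: build up to 7Q.
2Q: tangent at (5, 10): λ = (3·5² + 9)/(2·10) ≡ 7/9. 9⁻¹ ≡ 5 (mod 11), so λ ≡ 7·5 ≡ 2.
  x = λ² - 5 - 5 = 4 - 10 ≡ 5; y = λ·(5 - 5) - 10 ≡ 1. → (5, 1)
3Q: (5, 1) + (5, 10): same x and y₁ ≡ -y₂, so the sum is O.
4Q: O + (5, 10) = (5, 10) (identity).
5Q: tangent at (5, 10): λ = (3·5² + 9)/(2·10) ≡ 7/9. 9⁻¹ ≡ 5 (mod 11), so λ ≡ 7·5 ≡ 2.
  x = λ² - 5 - 5 = 4 - 10 ≡ 5; y = λ·(5 - 5) - 10 ≡ 1. → (5, 1)
6Q: (5, 1) + (5, 10): same x and y₁ ≡ -y₂, so the sum is O.
7Q: O + (5, 10) = (5, 10) (identity).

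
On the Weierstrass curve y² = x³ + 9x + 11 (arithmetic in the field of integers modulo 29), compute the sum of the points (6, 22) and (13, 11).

(6, 22) + (13, 11). λ = (11 - 22)/(13 - 6) ≡ 18/7 mod 29. 7⁻¹ ≡ 25 (mod 29), so λ ≡ 15.
  x = λ² - 6 - 13 = 225 - 19 ≡ 3; y = λ·(6 - 3) - 22 ≡ 23. → (3, 23)

(3, 23)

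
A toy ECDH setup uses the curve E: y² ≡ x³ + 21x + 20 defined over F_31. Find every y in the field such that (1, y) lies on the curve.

none

x³ + 21x + 20 = 42 ≡ 11 (mod 31).
11 is a non-residue mod 31; no y exists.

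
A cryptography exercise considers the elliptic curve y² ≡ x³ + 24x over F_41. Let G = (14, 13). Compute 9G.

(14, 28)

Double-and-add on 9 = (1001)₂. Start with G = (14, 13) for the leading 1-bit.
double: tangent at (14, 13): λ = (3·14² + 24)/(2·13) ≡ 38/26. 26⁻¹ ≡ 30 (mod 41), so λ ≡ 38·30 ≡ 33.
  x = λ² - 14 - 14 = 1089 - 28 ≡ 36; y = λ·(14 - 36) - 13 ≡ 40. → (36, 40)
double: tangent at (36, 40): λ = (3·36² + 24)/(2·40) ≡ 17/39. 39⁻¹ ≡ 20 (mod 41), so λ ≡ 17·20 ≡ 12.
  x = λ² - 36 - 36 = 144 - 72 ≡ 31; y = λ·(36 - 31) - 40 ≡ 20. → (31, 20)
double: tangent at (31, 20): λ = (3·31² + 24)/(2·20) ≡ 37/40. 40⁻¹ ≡ 40 (mod 41), so λ ≡ 37·40 ≡ 4.
  x = λ² - 31 - 31 = 16 - 62 ≡ 36; y = λ·(31 - 36) - 20 ≡ 1. → (36, 1)
add G: (36, 1) + (14, 13). λ = (13 - 1)/(14 - 36) ≡ 12/19 mod 41. 19⁻¹ ≡ 13 (mod 41), so λ ≡ 33.
  x = λ² - 36 - 14 = 1089 - 50 ≡ 14; y = λ·(36 - 14) - 1 ≡ 28. → (14, 28)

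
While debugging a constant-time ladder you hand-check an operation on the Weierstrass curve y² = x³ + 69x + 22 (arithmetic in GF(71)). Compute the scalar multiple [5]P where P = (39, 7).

(3, 16)

Repeated addition: build up to 5P.
2P: tangent at (39, 7): λ = (3·39² + 69)/(2·7) ≡ 17/14. 14⁻¹ ≡ 66 (mod 71), so λ ≡ 17·66 ≡ 57.
  x = λ² - 39 - 39 = 3249 - 78 ≡ 47; y = λ·(39 - 47) - 7 ≡ 34. → (47, 34)
3P: (47, 34) + (39, 7). λ = (7 - 34)/(39 - 47) ≡ 44/63 mod 71. 63⁻¹ ≡ 62 (mod 71) since 63·62 = 3906 ≡ 1, so λ ≡ 30.
  x = λ² - 47 - 39 = 900 - 86 ≡ 33; y = λ·(47 - 33) - 34 ≡ 31. → (33, 31)
4P: (33, 31) + (39, 7). λ = (7 - 31)/(39 - 33) ≡ 47/6 mod 71. 6⁻¹ ≡ 12 (mod 71) since 6·12 = 72 ≡ 1, so λ ≡ 67.
  x = λ² - 33 - 39 = 4489 - 72 ≡ 15; y = λ·(33 - 15) - 31 ≡ 39. → (15, 39)
5P: (15, 39) + (39, 7). λ = (7 - 39)/(39 - 15) ≡ 39/24 mod 71. 24⁻¹ ≡ 3 (mod 71), so λ ≡ 46.
  x = λ² - 15 - 39 = 2116 - 54 ≡ 3; y = λ·(15 - 3) - 39 ≡ 16. → (3, 16)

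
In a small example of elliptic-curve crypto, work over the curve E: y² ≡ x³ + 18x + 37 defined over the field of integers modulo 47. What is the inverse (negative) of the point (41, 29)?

(41, 18)

-(41, 29) = (41, -29 mod 47) = (41, 18).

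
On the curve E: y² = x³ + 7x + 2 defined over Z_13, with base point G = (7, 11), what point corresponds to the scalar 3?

(9, 12)

Repeated addition: build up to 3G.
2G: tangent at (7, 11): λ = (3·7² + 7)/(2·11) ≡ 11/9. 9⁻¹ ≡ 3 (mod 13) since 9·3 = 27 ≡ 1, so λ ≡ 11·3 ≡ 7.
  x = λ² - 7 - 7 = 49 - 14 ≡ 9; y = λ·(7 - 9) - 11 ≡ 1. → (9, 1)
3G: (9, 1) + (7, 11). λ = (11 - 1)/(7 - 9) ≡ 10/11 mod 13. 11⁻¹ ≡ 6 (mod 13), so λ ≡ 8.
  x = λ² - 9 - 7 = 64 - 16 ≡ 9; y = λ·(9 - 9) - 1 ≡ 12. → (9, 12)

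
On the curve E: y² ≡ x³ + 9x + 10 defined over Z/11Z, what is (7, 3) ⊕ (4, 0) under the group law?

(7, 3) + (4, 0). λ = (0 - 3)/(4 - 7) ≡ 8/8 mod 11. 8⁻¹ ≡ 7 (mod 11) since 8·7 = 56 ≡ 1, so λ ≡ 1.
  x = λ² - 7 - 4 = 1 - 11 ≡ 1; y = λ·(7 - 1) - 3 ≡ 3. → (1, 3)

(1, 3)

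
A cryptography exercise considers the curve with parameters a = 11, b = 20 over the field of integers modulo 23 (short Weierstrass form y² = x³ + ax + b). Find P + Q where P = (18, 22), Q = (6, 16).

(5, 19)

(18, 22) + (6, 16). λ = (16 - 22)/(6 - 18) ≡ 17/11 mod 23. 11⁻¹ ≡ 21 (mod 23) since 11·21 = 231 ≡ 1, so λ ≡ 12.
  x = λ² - 18 - 6 = 144 - 24 ≡ 5; y = λ·(18 - 5) - 22 ≡ 19. → (5, 19)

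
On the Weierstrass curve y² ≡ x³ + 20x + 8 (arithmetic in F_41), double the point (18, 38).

(25, 26)

tangent at (18, 38): λ = (3·18² + 20)/(2·38) ≡ 8/35. 35⁻¹ ≡ 34 (mod 41) since 35·34 = 1190 ≡ 1, so λ ≡ 8·34 ≡ 26.
  x = λ² - 18 - 18 = 676 - 36 ≡ 25; y = λ·(18 - 25) - 38 ≡ 26. → (25, 26)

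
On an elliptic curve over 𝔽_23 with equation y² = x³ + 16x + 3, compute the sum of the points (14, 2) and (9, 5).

(14, 2) + (9, 5). λ = (5 - 2)/(9 - 14) ≡ 3/18 mod 23. 18⁻¹ ≡ 9 (mod 23), so λ ≡ 4.
  x = λ² - 14 - 9 = 16 - 23 ≡ 16; y = λ·(14 - 16) - 2 ≡ 13. → (16, 13)

(16, 13)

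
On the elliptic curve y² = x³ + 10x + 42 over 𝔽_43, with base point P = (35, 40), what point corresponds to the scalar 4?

(28, 0)

Double-and-add on 4 = (100)₂. Start with P = (35, 40) for the leading 1-bit.
double: tangent at (35, 40): λ = (3·35² + 10)/(2·40) ≡ 30/37. 37⁻¹ ≡ 7 (mod 43), so λ ≡ 30·7 ≡ 38.
  x = λ² - 35 - 35 = 1444 - 70 ≡ 41; y = λ·(35 - 41) - 40 ≡ 33. → (41, 33)
double: tangent at (41, 33): λ = (3·41² + 10)/(2·33) ≡ 22/23. 23⁻¹ ≡ 15 (mod 43), so λ ≡ 22·15 ≡ 29.
  x = λ² - 41 - 41 = 841 - 82 ≡ 28; y = λ·(41 - 28) - 33 ≡ 0. → (28, 0)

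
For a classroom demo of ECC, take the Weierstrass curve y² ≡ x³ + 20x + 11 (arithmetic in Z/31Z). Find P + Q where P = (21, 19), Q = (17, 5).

(13, 9)

(21, 19) + (17, 5). λ = (5 - 19)/(17 - 21) ≡ 17/27 mod 31. 27⁻¹ ≡ 23 (mod 31) since 27·23 = 621 ≡ 1, so λ ≡ 19.
  x = λ² - 21 - 17 = 361 - 38 ≡ 13; y = λ·(21 - 13) - 19 ≡ 9. → (13, 9)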